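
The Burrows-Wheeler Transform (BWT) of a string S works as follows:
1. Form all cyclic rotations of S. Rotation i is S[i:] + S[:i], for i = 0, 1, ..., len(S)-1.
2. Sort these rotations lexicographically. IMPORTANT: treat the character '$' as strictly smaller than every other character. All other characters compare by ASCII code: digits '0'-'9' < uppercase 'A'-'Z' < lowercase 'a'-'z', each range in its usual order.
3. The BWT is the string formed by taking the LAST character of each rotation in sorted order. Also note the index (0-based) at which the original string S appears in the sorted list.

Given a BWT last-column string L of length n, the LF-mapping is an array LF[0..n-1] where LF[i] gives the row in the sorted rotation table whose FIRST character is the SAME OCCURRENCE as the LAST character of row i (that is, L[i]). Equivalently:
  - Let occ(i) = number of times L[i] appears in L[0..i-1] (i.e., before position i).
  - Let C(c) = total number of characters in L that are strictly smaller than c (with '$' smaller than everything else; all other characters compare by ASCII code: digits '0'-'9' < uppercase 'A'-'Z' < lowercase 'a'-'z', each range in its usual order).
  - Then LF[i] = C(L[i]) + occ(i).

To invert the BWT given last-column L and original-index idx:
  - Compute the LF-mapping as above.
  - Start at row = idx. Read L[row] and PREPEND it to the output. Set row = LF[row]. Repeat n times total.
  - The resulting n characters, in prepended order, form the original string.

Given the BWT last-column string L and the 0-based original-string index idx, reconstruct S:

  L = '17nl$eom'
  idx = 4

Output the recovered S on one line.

LF mapping: 1 2 6 4 0 3 7 5
Walk LF starting at row 4, prepending L[row]:
  step 1: row=4, L[4]='$', prepend. Next row=LF[4]=0
  step 2: row=0, L[0]='1', prepend. Next row=LF[0]=1
  step 3: row=1, L[1]='7', prepend. Next row=LF[1]=2
  step 4: row=2, L[2]='n', prepend. Next row=LF[2]=6
  step 5: row=6, L[6]='o', prepend. Next row=LF[6]=7
  step 6: row=7, L[7]='m', prepend. Next row=LF[7]=5
  step 7: row=5, L[5]='e', prepend. Next row=LF[5]=3
  step 8: row=3, L[3]='l', prepend. Next row=LF[3]=4
Reversed output: lemon71$

Answer: lemon71$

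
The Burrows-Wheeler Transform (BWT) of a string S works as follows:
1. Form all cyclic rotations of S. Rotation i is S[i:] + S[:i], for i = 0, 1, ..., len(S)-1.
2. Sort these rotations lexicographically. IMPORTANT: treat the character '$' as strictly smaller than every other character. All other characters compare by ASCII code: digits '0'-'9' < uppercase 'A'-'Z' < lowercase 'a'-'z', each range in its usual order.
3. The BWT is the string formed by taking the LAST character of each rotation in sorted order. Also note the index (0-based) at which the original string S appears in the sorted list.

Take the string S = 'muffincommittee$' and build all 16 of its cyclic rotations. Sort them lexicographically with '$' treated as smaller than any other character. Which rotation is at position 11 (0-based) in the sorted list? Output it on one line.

All 16 rotations (rotation i = S[i:]+S[:i]):
  rot[0] = muffincommittee$
  rot[1] = uffincommittee$m
  rot[2] = ffincommittee$mu
  rot[3] = fincommittee$muf
  rot[4] = incommittee$muff
  rot[5] = ncommittee$muffi
  rot[6] = committee$muffin
  rot[7] = ommittee$muffinc
  rot[8] = mmittee$muffinco
  rot[9] = mittee$muffincom
  rot[10] = ittee$muffincomm
  rot[11] = ttee$muffincommi
  rot[12] = tee$muffincommit
  rot[13] = ee$muffincommitt
  rot[14] = e$muffincommitte
  rot[15] = $muffincommittee
Sorted (with $ < everything):
  sorted[0] = $muffincommittee
  sorted[1] = committee$muffin
  sorted[2] = e$muffincommitte
  sorted[3] = ee$muffincommitt
  sorted[4] = ffincommittee$mu
  sorted[5] = fincommittee$muf
  sorted[6] = incommittee$muff
  sorted[7] = ittee$muffincomm
  sorted[8] = mittee$muffincom
  sorted[9] = mmittee$muffinco
  sorted[10] = muffincommittee$
  sorted[11] = ncommittee$muffi
  sorted[12] = ommittee$muffinc
  sorted[13] = tee$muffincommit
  sorted[14] = ttee$muffincommi
  sorted[15] = uffincommittee$m
sorted[11] = ncommittee$muffi

Answer: ncommittee$muffi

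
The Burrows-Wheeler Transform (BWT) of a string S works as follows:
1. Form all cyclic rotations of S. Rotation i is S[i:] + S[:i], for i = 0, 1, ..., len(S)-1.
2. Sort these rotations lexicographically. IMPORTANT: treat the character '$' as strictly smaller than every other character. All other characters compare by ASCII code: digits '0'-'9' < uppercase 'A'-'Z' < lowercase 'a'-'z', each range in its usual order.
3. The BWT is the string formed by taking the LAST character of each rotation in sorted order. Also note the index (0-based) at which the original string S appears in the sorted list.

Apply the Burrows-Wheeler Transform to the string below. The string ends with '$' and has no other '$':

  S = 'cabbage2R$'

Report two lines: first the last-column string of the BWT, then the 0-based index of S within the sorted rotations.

Answer: Re2cbba$ga
7

Derivation:
All 10 rotations (rotation i = S[i:]+S[:i]):
  rot[0] = cabbage2R$
  rot[1] = abbage2R$c
  rot[2] = bbage2R$ca
  rot[3] = bage2R$cab
  rot[4] = age2R$cabb
  rot[5] = ge2R$cabba
  rot[6] = e2R$cabbag
  rot[7] = 2R$cabbage
  rot[8] = R$cabbage2
  rot[9] = $cabbage2R
Sorted (with $ < everything):
  sorted[0] = $cabbage2R  (last char: 'R')
  sorted[1] = 2R$cabbage  (last char: 'e')
  sorted[2] = R$cabbage2  (last char: '2')
  sorted[3] = abbage2R$c  (last char: 'c')
  sorted[4] = age2R$cabb  (last char: 'b')
  sorted[5] = bage2R$cab  (last char: 'b')
  sorted[6] = bbage2R$ca  (last char: 'a')
  sorted[7] = cabbage2R$  (last char: '$')
  sorted[8] = e2R$cabbag  (last char: 'g')
  sorted[9] = ge2R$cabba  (last char: 'a')
Last column: Re2cbba$ga
Original string S is at sorted index 7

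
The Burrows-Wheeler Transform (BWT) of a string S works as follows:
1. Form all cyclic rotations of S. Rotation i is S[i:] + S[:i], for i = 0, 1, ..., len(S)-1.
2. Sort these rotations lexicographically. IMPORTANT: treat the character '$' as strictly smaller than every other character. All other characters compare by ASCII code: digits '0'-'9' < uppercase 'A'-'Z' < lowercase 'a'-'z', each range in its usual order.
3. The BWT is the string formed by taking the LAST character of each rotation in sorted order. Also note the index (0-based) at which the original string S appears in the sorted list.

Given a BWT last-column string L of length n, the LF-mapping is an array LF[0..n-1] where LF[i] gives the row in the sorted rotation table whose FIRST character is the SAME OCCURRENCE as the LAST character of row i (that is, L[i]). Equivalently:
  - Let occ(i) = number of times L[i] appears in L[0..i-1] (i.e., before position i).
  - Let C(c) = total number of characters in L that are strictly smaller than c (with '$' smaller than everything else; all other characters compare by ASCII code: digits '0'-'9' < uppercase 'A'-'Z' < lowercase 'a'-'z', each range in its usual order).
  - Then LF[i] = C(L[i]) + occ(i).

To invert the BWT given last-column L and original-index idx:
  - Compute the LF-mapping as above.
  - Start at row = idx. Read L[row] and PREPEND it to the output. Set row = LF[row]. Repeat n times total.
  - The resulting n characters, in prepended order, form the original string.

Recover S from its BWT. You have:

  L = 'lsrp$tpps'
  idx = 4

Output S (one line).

LF mapping: 1 6 5 2 0 8 3 4 7
Walk LF starting at row 4, prepending L[row]:
  step 1: row=4, L[4]='$', prepend. Next row=LF[4]=0
  step 2: row=0, L[0]='l', prepend. Next row=LF[0]=1
  step 3: row=1, L[1]='s', prepend. Next row=LF[1]=6
  step 4: row=6, L[6]='p', prepend. Next row=LF[6]=3
  step 5: row=3, L[3]='p', prepend. Next row=LF[3]=2
  step 6: row=2, L[2]='r', prepend. Next row=LF[2]=5
  step 7: row=5, L[5]='t', prepend. Next row=LF[5]=8
  step 8: row=8, L[8]='s', prepend. Next row=LF[8]=7
  step 9: row=7, L[7]='p', prepend. Next row=LF[7]=4
Reversed output: pstrppsl$

Answer: pstrppsl$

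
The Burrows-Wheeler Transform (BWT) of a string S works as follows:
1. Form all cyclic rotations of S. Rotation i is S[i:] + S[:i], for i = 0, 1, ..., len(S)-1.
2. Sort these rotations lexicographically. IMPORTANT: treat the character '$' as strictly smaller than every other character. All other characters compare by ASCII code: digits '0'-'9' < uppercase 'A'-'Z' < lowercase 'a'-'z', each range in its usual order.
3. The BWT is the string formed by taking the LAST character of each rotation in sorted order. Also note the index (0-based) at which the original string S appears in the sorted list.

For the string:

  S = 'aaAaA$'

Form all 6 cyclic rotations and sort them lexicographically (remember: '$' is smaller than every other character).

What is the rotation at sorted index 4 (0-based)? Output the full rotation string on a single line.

Answer: aAaA$a

Derivation:
All 6 rotations (rotation i = S[i:]+S[:i]):
  rot[0] = aaAaA$
  rot[1] = aAaA$a
  rot[2] = AaA$aa
  rot[3] = aA$aaA
  rot[4] = A$aaAa
  rot[5] = $aaAaA
Sorted (with $ < everything):
  sorted[0] = $aaAaA
  sorted[1] = A$aaAa
  sorted[2] = AaA$aa
  sorted[3] = aA$aaA
  sorted[4] = aAaA$a
  sorted[5] = aaAaA$
sorted[4] = aAaA$a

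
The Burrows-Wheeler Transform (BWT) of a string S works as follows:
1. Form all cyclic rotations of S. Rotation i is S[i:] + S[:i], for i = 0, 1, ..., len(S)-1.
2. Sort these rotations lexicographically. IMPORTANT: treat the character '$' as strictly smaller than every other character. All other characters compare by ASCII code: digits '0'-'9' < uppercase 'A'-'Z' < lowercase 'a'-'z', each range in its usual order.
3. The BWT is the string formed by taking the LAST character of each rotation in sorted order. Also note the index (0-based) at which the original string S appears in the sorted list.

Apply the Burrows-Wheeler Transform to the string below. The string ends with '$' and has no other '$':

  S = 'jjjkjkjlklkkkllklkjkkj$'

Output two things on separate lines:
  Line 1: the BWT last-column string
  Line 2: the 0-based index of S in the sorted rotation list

Answer: jk$jjkkkkjljjlkllkkkljk
2

Derivation:
All 23 rotations (rotation i = S[i:]+S[:i]):
  rot[0] = jjjkjkjlklkkkllklkjkkj$
  rot[1] = jjkjkjlklkkkllklkjkkj$j
  rot[2] = jkjkjlklkkkllklkjkkj$jj
  rot[3] = kjkjlklkkkllklkjkkj$jjj
  rot[4] = jkjlklkkkllklkjkkj$jjjk
  rot[5] = kjlklkkkllklkjkkj$jjjkj
  rot[6] = jlklkkkllklkjkkj$jjjkjk
  rot[7] = lklkkkllklkjkkj$jjjkjkj
  rot[8] = klkkkllklkjkkj$jjjkjkjl
  rot[9] = lkkkllklkjkkj$jjjkjkjlk
  rot[10] = kkkllklkjkkj$jjjkjkjlkl
  rot[11] = kkllklkjkkj$jjjkjkjlklk
  rot[12] = kllklkjkkj$jjjkjkjlklkk
  rot[13] = llklkjkkj$jjjkjkjlklkkk
  rot[14] = lklkjkkj$jjjkjkjlklkkkl
  rot[15] = klkjkkj$jjjkjkjlklkkkll
  rot[16] = lkjkkj$jjjkjkjlklkkkllk
  rot[17] = kjkkj$jjjkjkjlklkkkllkl
  rot[18] = jkkj$jjjkjkjlklkkkllklk
  rot[19] = kkj$jjjkjkjlklkkkllklkj
  rot[20] = kj$jjjkjkjlklkkkllklkjk
  rot[21] = j$jjjkjkjlklkkkllklkjkk
  rot[22] = $jjjkjkjlklkkkllklkjkkj
Sorted (with $ < everything):
  sorted[0] = $jjjkjkjlklkkkllklkjkkj  (last char: 'j')
  sorted[1] = j$jjjkjkjlklkkkllklkjkk  (last char: 'k')
  sorted[2] = jjjkjkjlklkkkllklkjkkj$  (last char: '$')
  sorted[3] = jjkjkjlklkkkllklkjkkj$j  (last char: 'j')
  sorted[4] = jkjkjlklkkkllklkjkkj$jj  (last char: 'j')
  sorted[5] = jkjlklkkkllklkjkkj$jjjk  (last char: 'k')
  sorted[6] = jkkj$jjjkjkjlklkkkllklk  (last char: 'k')
  sorted[7] = jlklkkkllklkjkkj$jjjkjk  (last char: 'k')
  sorted[8] = kj$jjjkjkjlklkkkllklkjk  (last char: 'k')
  sorted[9] = kjkjlklkkkllklkjkkj$jjj  (last char: 'j')
  sorted[10] = kjkkj$jjjkjkjlklkkkllkl  (last char: 'l')
  sorted[11] = kjlklkkkllklkjkkj$jjjkj  (last char: 'j')
  sorted[12] = kkj$jjjkjkjlklkkkllklkj  (last char: 'j')
  sorted[13] = kkkllklkjkkj$jjjkjkjlkl  (last char: 'l')
  sorted[14] = kkllklkjkkj$jjjkjkjlklk  (last char: 'k')
  sorted[15] = klkjkkj$jjjkjkjlklkkkll  (last char: 'l')
  sorted[16] = klkkkllklkjkkj$jjjkjkjl  (last char: 'l')
  sorted[17] = kllklkjkkj$jjjkjkjlklkk  (last char: 'k')
  sorted[18] = lkjkkj$jjjkjkjlklkkkllk  (last char: 'k')
  sorted[19] = lkkkllklkjkkj$jjjkjkjlk  (last char: 'k')
  sorted[20] = lklkjkkj$jjjkjkjlklkkkl  (last char: 'l')
  sorted[21] = lklkkkllklkjkkj$jjjkjkj  (last char: 'j')
  sorted[22] = llklkjkkj$jjjkjkjlklkkk  (last char: 'k')
Last column: jk$jjkkkkjljjlkllkkkljk
Original string S is at sorted index 2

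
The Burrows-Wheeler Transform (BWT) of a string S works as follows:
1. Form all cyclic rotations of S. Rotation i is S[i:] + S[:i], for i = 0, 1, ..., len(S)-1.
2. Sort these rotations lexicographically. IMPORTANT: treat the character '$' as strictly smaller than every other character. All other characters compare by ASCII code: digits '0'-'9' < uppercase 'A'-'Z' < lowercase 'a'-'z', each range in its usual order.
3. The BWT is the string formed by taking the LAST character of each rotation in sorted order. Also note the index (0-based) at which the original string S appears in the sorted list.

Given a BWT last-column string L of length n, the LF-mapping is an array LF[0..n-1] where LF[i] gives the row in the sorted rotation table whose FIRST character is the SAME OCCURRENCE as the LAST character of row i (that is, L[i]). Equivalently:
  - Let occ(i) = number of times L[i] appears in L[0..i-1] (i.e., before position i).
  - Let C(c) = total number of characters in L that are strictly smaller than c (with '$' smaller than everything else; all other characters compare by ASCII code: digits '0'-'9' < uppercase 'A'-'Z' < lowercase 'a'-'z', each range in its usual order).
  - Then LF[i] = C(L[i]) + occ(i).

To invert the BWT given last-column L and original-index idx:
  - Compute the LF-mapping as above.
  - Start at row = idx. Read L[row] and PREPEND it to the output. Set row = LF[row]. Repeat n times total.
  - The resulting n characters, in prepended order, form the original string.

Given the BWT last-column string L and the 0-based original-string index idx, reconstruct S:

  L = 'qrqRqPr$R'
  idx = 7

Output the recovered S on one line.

Answer: rPqRRrqq$

Derivation:
LF mapping: 4 7 5 2 6 1 8 0 3
Walk LF starting at row 7, prepending L[row]:
  step 1: row=7, L[7]='$', prepend. Next row=LF[7]=0
  step 2: row=0, L[0]='q', prepend. Next row=LF[0]=4
  step 3: row=4, L[4]='q', prepend. Next row=LF[4]=6
  step 4: row=6, L[6]='r', prepend. Next row=LF[6]=8
  step 5: row=8, L[8]='R', prepend. Next row=LF[8]=3
  step 6: row=3, L[3]='R', prepend. Next row=LF[3]=2
  step 7: row=2, L[2]='q', prepend. Next row=LF[2]=5
  step 8: row=5, L[5]='P', prepend. Next row=LF[5]=1
  step 9: row=1, L[1]='r', prepend. Next row=LF[1]=7
Reversed output: rPqRRrqq$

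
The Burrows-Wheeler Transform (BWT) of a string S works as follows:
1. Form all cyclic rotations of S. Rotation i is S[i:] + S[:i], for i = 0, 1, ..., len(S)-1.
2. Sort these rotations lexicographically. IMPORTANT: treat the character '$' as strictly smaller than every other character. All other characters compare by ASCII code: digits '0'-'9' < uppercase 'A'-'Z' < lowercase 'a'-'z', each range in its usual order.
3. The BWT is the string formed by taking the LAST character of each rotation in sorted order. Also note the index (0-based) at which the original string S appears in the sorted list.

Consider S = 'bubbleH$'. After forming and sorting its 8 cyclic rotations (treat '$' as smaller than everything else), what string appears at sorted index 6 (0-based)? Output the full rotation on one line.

Answer: leH$bubb

Derivation:
All 8 rotations (rotation i = S[i:]+S[:i]):
  rot[0] = bubbleH$
  rot[1] = ubbleH$b
  rot[2] = bbleH$bu
  rot[3] = bleH$bub
  rot[4] = leH$bubb
  rot[5] = eH$bubbl
  rot[6] = H$bubble
  rot[7] = $bubbleH
Sorted (with $ < everything):
  sorted[0] = $bubbleH
  sorted[1] = H$bubble
  sorted[2] = bbleH$bu
  sorted[3] = bleH$bub
  sorted[4] = bubbleH$
  sorted[5] = eH$bubbl
  sorted[6] = leH$bubb
  sorted[7] = ubbleH$b
sorted[6] = leH$bubb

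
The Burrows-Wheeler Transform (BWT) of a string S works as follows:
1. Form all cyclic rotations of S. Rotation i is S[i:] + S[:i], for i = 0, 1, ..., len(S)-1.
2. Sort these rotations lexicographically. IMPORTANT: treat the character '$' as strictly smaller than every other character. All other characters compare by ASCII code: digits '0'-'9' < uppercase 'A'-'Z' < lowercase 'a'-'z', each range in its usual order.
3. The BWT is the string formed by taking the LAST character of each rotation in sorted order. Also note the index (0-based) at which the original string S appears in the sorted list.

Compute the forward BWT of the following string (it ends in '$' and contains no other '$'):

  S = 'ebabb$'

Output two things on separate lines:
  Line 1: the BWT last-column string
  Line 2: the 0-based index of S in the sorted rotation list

Answer: bbbea$
5

Derivation:
All 6 rotations (rotation i = S[i:]+S[:i]):
  rot[0] = ebabb$
  rot[1] = babb$e
  rot[2] = abb$eb
  rot[3] = bb$eba
  rot[4] = b$ebab
  rot[5] = $ebabb
Sorted (with $ < everything):
  sorted[0] = $ebabb  (last char: 'b')
  sorted[1] = abb$eb  (last char: 'b')
  sorted[2] = b$ebab  (last char: 'b')
  sorted[3] = babb$e  (last char: 'e')
  sorted[4] = bb$eba  (last char: 'a')
  sorted[5] = ebabb$  (last char: '$')
Last column: bbbea$
Original string S is at sorted index 5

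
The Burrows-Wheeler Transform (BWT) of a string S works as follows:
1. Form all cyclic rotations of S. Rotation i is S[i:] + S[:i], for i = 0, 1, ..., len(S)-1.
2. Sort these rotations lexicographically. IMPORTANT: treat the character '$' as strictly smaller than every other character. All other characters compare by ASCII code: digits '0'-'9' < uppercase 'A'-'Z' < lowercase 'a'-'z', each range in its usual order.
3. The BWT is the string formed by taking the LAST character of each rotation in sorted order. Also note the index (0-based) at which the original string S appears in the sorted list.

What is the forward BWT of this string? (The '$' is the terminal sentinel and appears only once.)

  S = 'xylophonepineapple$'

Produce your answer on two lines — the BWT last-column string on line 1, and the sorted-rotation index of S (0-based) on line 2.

Answer: eelnnpppyiohloepa$x
17

Derivation:
All 19 rotations (rotation i = S[i:]+S[:i]):
  rot[0] = xylophonepineapple$
  rot[1] = ylophonepineapple$x
  rot[2] = lophonepineapple$xy
  rot[3] = ophonepineapple$xyl
  rot[4] = phonepineapple$xylo
  rot[5] = honepineapple$xylop
  rot[6] = onepineapple$xyloph
  rot[7] = nepineapple$xylopho
  rot[8] = epineapple$xylophon
  rot[9] = pineapple$xylophone
  rot[10] = ineapple$xylophonep
  rot[11] = neapple$xylophonepi
  rot[12] = eapple$xylophonepin
  rot[13] = apple$xylophonepine
  rot[14] = pple$xylophonepinea
  rot[15] = ple$xylophonepineap
  rot[16] = le$xylophonepineapp
  rot[17] = e$xylophonepineappl
  rot[18] = $xylophonepineapple
Sorted (with $ < everything):
  sorted[0] = $xylophonepineapple  (last char: 'e')
  sorted[1] = apple$xylophonepine  (last char: 'e')
  sorted[2] = e$xylophonepineappl  (last char: 'l')
  sorted[3] = eapple$xylophonepin  (last char: 'n')
  sorted[4] = epineapple$xylophon  (last char: 'n')
  sorted[5] = honepineapple$xylop  (last char: 'p')
  sorted[6] = ineapple$xylophonep  (last char: 'p')
  sorted[7] = le$xylophonepineapp  (last char: 'p')
  sorted[8] = lophonepineapple$xy  (last char: 'y')
  sorted[9] = neapple$xylophonepi  (last char: 'i')
  sorted[10] = nepineapple$xylopho  (last char: 'o')
  sorted[11] = onepineapple$xyloph  (last char: 'h')
  sorted[12] = ophonepineapple$xyl  (last char: 'l')
  sorted[13] = phonepineapple$xylo  (last char: 'o')
  sorted[14] = pineapple$xylophone  (last char: 'e')
  sorted[15] = ple$xylophonepineap  (last char: 'p')
  sorted[16] = pple$xylophonepinea  (last char: 'a')
  sorted[17] = xylophonepineapple$  (last char: '$')
  sorted[18] = ylophonepineapple$x  (last char: 'x')
Last column: eelnnpppyiohloepa$x
Original string S is at sorted index 17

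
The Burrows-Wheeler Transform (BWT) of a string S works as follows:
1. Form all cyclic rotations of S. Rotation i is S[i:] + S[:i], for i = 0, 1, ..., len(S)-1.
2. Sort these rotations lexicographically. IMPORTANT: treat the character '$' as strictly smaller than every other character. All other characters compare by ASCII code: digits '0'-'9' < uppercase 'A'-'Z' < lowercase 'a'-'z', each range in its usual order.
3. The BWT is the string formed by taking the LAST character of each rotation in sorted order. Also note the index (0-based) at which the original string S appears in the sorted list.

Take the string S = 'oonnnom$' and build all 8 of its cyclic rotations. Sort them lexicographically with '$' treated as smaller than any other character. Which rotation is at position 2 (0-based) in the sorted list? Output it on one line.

Answer: nnnom$oo

Derivation:
All 8 rotations (rotation i = S[i:]+S[:i]):
  rot[0] = oonnnom$
  rot[1] = onnnom$o
  rot[2] = nnnom$oo
  rot[3] = nnom$oon
  rot[4] = nom$oonn
  rot[5] = om$oonnn
  rot[6] = m$oonnno
  rot[7] = $oonnnom
Sorted (with $ < everything):
  sorted[0] = $oonnnom
  sorted[1] = m$oonnno
  sorted[2] = nnnom$oo
  sorted[3] = nnom$oon
  sorted[4] = nom$oonn
  sorted[5] = om$oonnn
  sorted[6] = onnnom$o
  sorted[7] = oonnnom$
sorted[2] = nnnom$oo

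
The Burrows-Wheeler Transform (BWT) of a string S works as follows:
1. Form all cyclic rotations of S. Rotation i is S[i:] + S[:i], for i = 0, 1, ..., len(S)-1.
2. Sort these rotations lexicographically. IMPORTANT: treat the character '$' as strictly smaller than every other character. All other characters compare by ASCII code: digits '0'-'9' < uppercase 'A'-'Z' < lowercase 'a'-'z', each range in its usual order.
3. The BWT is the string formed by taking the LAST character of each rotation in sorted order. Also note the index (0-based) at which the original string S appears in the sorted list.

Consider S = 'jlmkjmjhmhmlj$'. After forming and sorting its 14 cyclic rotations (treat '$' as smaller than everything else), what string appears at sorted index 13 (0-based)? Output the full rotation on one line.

Answer: mlj$jlmkjmjhmh

Derivation:
All 14 rotations (rotation i = S[i:]+S[:i]):
  rot[0] = jlmkjmjhmhmlj$
  rot[1] = lmkjmjhmhmlj$j
  rot[2] = mkjmjhmhmlj$jl
  rot[3] = kjmjhmhmlj$jlm
  rot[4] = jmjhmhmlj$jlmk
  rot[5] = mjhmhmlj$jlmkj
  rot[6] = jhmhmlj$jlmkjm
  rot[7] = hmhmlj$jlmkjmj
  rot[8] = mhmlj$jlmkjmjh
  rot[9] = hmlj$jlmkjmjhm
  rot[10] = mlj$jlmkjmjhmh
  rot[11] = lj$jlmkjmjhmhm
  rot[12] = j$jlmkjmjhmhml
  rot[13] = $jlmkjmjhmhmlj
Sorted (with $ < everything):
  sorted[0] = $jlmkjmjhmhmlj
  sorted[1] = hmhmlj$jlmkjmj
  sorted[2] = hmlj$jlmkjmjhm
  sorted[3] = j$jlmkjmjhmhml
  sorted[4] = jhmhmlj$jlmkjm
  sorted[5] = jlmkjmjhmhmlj$
  sorted[6] = jmjhmhmlj$jlmk
  sorted[7] = kjmjhmhmlj$jlm
  sorted[8] = lj$jlmkjmjhmhm
  sorted[9] = lmkjmjhmhmlj$j
  sorted[10] = mhmlj$jlmkjmjh
  sorted[11] = mjhmhmlj$jlmkj
  sorted[12] = mkjmjhmhmlj$jl
  sorted[13] = mlj$jlmkjmjhmh
sorted[13] = mlj$jlmkjmjhmh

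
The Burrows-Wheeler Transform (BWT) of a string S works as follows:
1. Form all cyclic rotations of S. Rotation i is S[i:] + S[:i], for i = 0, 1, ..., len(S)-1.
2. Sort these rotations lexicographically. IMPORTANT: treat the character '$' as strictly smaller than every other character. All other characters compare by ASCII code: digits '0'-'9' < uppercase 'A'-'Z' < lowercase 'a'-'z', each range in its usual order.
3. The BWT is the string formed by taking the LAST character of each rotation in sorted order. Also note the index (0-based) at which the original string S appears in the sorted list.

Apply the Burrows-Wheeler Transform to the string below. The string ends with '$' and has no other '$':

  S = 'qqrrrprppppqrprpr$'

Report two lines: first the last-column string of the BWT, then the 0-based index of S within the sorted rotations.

Answer: rrppprrr$pqppprqrq
8

Derivation:
All 18 rotations (rotation i = S[i:]+S[:i]):
  rot[0] = qqrrrprppppqrprpr$
  rot[1] = qrrrprppppqrprpr$q
  rot[2] = rrrprppppqrprpr$qq
  rot[3] = rrprppppqrprpr$qqr
  rot[4] = rprppppqrprpr$qqrr
  rot[5] = prppppqrprpr$qqrrr
  rot[6] = rppppqrprpr$qqrrrp
  rot[7] = ppppqrprpr$qqrrrpr
  rot[8] = pppqrprpr$qqrrrprp
  rot[9] = ppqrprpr$qqrrrprpp
  rot[10] = pqrprpr$qqrrrprppp
  rot[11] = qrprpr$qqrrrprpppp
  rot[12] = rprpr$qqrrrprppppq
  rot[13] = prpr$qqrrrprppppqr
  rot[14] = rpr$qqrrrprppppqrp
  rot[15] = pr$qqrrrprppppqrpr
  rot[16] = r$qqrrrprppppqrprp
  rot[17] = $qqrrrprppppqrprpr
Sorted (with $ < everything):
  sorted[0] = $qqrrrprppppqrprpr  (last char: 'r')
  sorted[1] = ppppqrprpr$qqrrrpr  (last char: 'r')
  sorted[2] = pppqrprpr$qqrrrprp  (last char: 'p')
  sorted[3] = ppqrprpr$qqrrrprpp  (last char: 'p')
  sorted[4] = pqrprpr$qqrrrprppp  (last char: 'p')
  sorted[5] = pr$qqrrrprppppqrpr  (last char: 'r')
  sorted[6] = prppppqrprpr$qqrrr  (last char: 'r')
  sorted[7] = prpr$qqrrrprppppqr  (last char: 'r')
  sorted[8] = qqrrrprppppqrprpr$  (last char: '$')
  sorted[9] = qrprpr$qqrrrprpppp  (last char: 'p')
  sorted[10] = qrrrprppppqrprpr$q  (last char: 'q')
  sorted[11] = r$qqrrrprppppqrprp  (last char: 'p')
  sorted[12] = rppppqrprpr$qqrrrp  (last char: 'p')
  sorted[13] = rpr$qqrrrprppppqrp  (last char: 'p')
  sorted[14] = rprppppqrprpr$qqrr  (last char: 'r')
  sorted[15] = rprpr$qqrrrprppppq  (last char: 'q')
  sorted[16] = rrprppppqrprpr$qqr  (last char: 'r')
  sorted[17] = rrrprppppqrprpr$qq  (last char: 'q')
Last column: rrppprrr$pqppprqrq
Original string S is at sorted index 8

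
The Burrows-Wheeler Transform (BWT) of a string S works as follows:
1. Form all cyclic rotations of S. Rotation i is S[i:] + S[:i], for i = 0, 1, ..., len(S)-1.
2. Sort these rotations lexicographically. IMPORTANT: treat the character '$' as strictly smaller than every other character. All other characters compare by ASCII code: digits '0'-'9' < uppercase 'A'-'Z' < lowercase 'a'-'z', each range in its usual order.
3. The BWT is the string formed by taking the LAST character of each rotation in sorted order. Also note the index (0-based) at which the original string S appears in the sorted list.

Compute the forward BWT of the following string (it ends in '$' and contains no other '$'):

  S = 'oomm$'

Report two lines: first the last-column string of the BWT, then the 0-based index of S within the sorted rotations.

Answer: mmoo$
4

Derivation:
All 5 rotations (rotation i = S[i:]+S[:i]):
  rot[0] = oomm$
  rot[1] = omm$o
  rot[2] = mm$oo
  rot[3] = m$oom
  rot[4] = $oomm
Sorted (with $ < everything):
  sorted[0] = $oomm  (last char: 'm')
  sorted[1] = m$oom  (last char: 'm')
  sorted[2] = mm$oo  (last char: 'o')
  sorted[3] = omm$o  (last char: 'o')
  sorted[4] = oomm$  (last char: '$')
Last column: mmoo$
Original string S is at sorted index 4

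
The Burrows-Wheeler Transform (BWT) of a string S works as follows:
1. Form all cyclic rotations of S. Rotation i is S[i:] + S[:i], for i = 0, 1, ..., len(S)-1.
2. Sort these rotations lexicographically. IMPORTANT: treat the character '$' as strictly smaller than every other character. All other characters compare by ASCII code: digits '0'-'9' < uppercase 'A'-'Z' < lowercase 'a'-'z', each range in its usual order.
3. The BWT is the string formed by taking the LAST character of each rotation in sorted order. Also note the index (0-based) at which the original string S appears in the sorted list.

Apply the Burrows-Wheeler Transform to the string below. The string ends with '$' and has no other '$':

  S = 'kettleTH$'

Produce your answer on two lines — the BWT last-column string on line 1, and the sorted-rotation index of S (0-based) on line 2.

Answer: HTelk$tte
5

Derivation:
All 9 rotations (rotation i = S[i:]+S[:i]):
  rot[0] = kettleTH$
  rot[1] = ettleTH$k
  rot[2] = ttleTH$ke
  rot[3] = tleTH$ket
  rot[4] = leTH$kett
  rot[5] = eTH$kettl
  rot[6] = TH$kettle
  rot[7] = H$kettleT
  rot[8] = $kettleTH
Sorted (with $ < everything):
  sorted[0] = $kettleTH  (last char: 'H')
  sorted[1] = H$kettleT  (last char: 'T')
  sorted[2] = TH$kettle  (last char: 'e')
  sorted[3] = eTH$kettl  (last char: 'l')
  sorted[4] = ettleTH$k  (last char: 'k')
  sorted[5] = kettleTH$  (last char: '$')
  sorted[6] = leTH$kett  (last char: 't')
  sorted[7] = tleTH$ket  (last char: 't')
  sorted[8] = ttleTH$ke  (last char: 'e')
Last column: HTelk$tte
Original string S is at sorted index 5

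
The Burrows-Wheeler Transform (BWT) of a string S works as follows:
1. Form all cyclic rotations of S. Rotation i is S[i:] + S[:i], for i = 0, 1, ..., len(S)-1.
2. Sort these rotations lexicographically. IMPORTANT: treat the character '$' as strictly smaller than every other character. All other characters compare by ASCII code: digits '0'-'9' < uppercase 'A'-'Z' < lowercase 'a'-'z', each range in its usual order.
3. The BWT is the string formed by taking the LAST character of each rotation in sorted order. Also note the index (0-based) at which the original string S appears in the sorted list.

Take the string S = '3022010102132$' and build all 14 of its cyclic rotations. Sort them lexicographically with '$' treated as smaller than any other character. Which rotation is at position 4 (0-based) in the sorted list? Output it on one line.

Answer: 022010102132$3

Derivation:
All 14 rotations (rotation i = S[i:]+S[:i]):
  rot[0] = 3022010102132$
  rot[1] = 022010102132$3
  rot[2] = 22010102132$30
  rot[3] = 2010102132$302
  rot[4] = 010102132$3022
  rot[5] = 10102132$30220
  rot[6] = 0102132$302201
  rot[7] = 102132$3022010
  rot[8] = 02132$30220101
  rot[9] = 2132$302201010
  rot[10] = 132$3022010102
  rot[11] = 32$30220101021
  rot[12] = 2$302201010213
  rot[13] = $3022010102132
Sorted (with $ < everything):
  sorted[0] = $3022010102132
  sorted[1] = 010102132$3022
  sorted[2] = 0102132$302201
  sorted[3] = 02132$30220101
  sorted[4] = 022010102132$3
  sorted[5] = 10102132$30220
  sorted[6] = 102132$3022010
  sorted[7] = 132$3022010102
  sorted[8] = 2$302201010213
  sorted[9] = 2010102132$302
  sorted[10] = 2132$302201010
  sorted[11] = 22010102132$30
  sorted[12] = 3022010102132$
  sorted[13] = 32$30220101021
sorted[4] = 022010102132$3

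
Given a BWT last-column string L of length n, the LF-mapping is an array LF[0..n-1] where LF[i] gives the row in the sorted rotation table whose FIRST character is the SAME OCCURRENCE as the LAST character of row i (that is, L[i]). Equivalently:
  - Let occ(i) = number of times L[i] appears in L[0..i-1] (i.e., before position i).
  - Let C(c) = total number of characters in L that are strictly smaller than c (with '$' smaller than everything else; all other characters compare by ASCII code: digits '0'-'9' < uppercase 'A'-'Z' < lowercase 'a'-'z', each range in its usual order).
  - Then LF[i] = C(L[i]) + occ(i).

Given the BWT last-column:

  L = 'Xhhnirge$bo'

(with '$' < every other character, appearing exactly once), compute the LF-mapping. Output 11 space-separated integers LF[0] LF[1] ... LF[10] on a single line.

Answer: 1 5 6 8 7 10 4 3 0 2 9

Derivation:
Char counts: '$':1, 'X':1, 'b':1, 'e':1, 'g':1, 'h':2, 'i':1, 'n':1, 'o':1, 'r':1
C (first-col start): C('$')=0, C('X')=1, C('b')=2, C('e')=3, C('g')=4, C('h')=5, C('i')=7, C('n')=8, C('o')=9, C('r')=10
L[0]='X': occ=0, LF[0]=C('X')+0=1+0=1
L[1]='h': occ=0, LF[1]=C('h')+0=5+0=5
L[2]='h': occ=1, LF[2]=C('h')+1=5+1=6
L[3]='n': occ=0, LF[3]=C('n')+0=8+0=8
L[4]='i': occ=0, LF[4]=C('i')+0=7+0=7
L[5]='r': occ=0, LF[5]=C('r')+0=10+0=10
L[6]='g': occ=0, LF[6]=C('g')+0=4+0=4
L[7]='e': occ=0, LF[7]=C('e')+0=3+0=3
L[8]='$': occ=0, LF[8]=C('$')+0=0+0=0
L[9]='b': occ=0, LF[9]=C('b')+0=2+0=2
L[10]='o': occ=0, LF[10]=C('o')+0=9+0=9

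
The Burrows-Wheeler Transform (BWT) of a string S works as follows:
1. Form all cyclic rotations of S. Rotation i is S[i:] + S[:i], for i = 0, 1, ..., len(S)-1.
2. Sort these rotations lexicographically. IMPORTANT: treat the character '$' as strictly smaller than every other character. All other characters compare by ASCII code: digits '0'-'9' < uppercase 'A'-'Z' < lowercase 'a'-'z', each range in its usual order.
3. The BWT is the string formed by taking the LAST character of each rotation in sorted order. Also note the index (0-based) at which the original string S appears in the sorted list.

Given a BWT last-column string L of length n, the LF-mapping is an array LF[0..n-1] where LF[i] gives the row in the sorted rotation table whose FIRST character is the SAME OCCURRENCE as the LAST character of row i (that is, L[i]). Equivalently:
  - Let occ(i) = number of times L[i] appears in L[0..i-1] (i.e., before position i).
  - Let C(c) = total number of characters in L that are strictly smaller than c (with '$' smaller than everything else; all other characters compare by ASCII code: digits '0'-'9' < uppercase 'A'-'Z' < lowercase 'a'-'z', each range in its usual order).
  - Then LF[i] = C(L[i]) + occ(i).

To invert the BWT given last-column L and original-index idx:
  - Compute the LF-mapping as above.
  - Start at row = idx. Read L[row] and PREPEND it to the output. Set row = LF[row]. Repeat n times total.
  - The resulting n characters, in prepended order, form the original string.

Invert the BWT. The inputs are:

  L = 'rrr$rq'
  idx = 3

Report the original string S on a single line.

LF mapping: 2 3 4 0 5 1
Walk LF starting at row 3, prepending L[row]:
  step 1: row=3, L[3]='$', prepend. Next row=LF[3]=0
  step 2: row=0, L[0]='r', prepend. Next row=LF[0]=2
  step 3: row=2, L[2]='r', prepend. Next row=LF[2]=4
  step 4: row=4, L[4]='r', prepend. Next row=LF[4]=5
  step 5: row=5, L[5]='q', prepend. Next row=LF[5]=1
  step 6: row=1, L[1]='r', prepend. Next row=LF[1]=3
Reversed output: rqrrr$

Answer: rqrrr$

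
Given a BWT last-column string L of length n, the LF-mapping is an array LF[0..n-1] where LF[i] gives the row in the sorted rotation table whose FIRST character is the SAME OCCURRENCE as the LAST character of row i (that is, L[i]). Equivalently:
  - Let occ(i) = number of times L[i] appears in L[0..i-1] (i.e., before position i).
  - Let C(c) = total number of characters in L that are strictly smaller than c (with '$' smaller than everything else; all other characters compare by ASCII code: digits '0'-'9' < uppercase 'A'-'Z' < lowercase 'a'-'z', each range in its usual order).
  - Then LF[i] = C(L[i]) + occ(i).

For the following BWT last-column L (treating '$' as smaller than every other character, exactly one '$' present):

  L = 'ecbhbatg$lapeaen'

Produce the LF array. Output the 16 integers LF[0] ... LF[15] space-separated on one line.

Answer: 7 6 4 11 5 1 15 10 0 12 2 14 8 3 9 13

Derivation:
Char counts: '$':1, 'a':3, 'b':2, 'c':1, 'e':3, 'g':1, 'h':1, 'l':1, 'n':1, 'p':1, 't':1
C (first-col start): C('$')=0, C('a')=1, C('b')=4, C('c')=6, C('e')=7, C('g')=10, C('h')=11, C('l')=12, C('n')=13, C('p')=14, C('t')=15
L[0]='e': occ=0, LF[0]=C('e')+0=7+0=7
L[1]='c': occ=0, LF[1]=C('c')+0=6+0=6
L[2]='b': occ=0, LF[2]=C('b')+0=4+0=4
L[3]='h': occ=0, LF[3]=C('h')+0=11+0=11
L[4]='b': occ=1, LF[4]=C('b')+1=4+1=5
L[5]='a': occ=0, LF[5]=C('a')+0=1+0=1
L[6]='t': occ=0, LF[6]=C('t')+0=15+0=15
L[7]='g': occ=0, LF[7]=C('g')+0=10+0=10
L[8]='$': occ=0, LF[8]=C('$')+0=0+0=0
L[9]='l': occ=0, LF[9]=C('l')+0=12+0=12
L[10]='a': occ=1, LF[10]=C('a')+1=1+1=2
L[11]='p': occ=0, LF[11]=C('p')+0=14+0=14
L[12]='e': occ=1, LF[12]=C('e')+1=7+1=8
L[13]='a': occ=2, LF[13]=C('a')+2=1+2=3
L[14]='e': occ=2, LF[14]=C('e')+2=7+2=9
L[15]='n': occ=0, LF[15]=C('n')+0=13+0=13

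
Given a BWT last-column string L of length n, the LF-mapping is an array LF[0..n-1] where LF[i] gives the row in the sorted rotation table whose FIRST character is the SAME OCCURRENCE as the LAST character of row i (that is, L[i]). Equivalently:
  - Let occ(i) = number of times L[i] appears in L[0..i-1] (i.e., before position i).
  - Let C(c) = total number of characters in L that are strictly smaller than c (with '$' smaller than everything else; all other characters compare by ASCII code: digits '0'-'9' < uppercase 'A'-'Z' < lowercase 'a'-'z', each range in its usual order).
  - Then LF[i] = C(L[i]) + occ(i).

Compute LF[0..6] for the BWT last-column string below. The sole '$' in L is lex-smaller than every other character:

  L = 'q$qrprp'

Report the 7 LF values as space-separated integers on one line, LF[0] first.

Answer: 3 0 4 5 1 6 2

Derivation:
Char counts: '$':1, 'p':2, 'q':2, 'r':2
C (first-col start): C('$')=0, C('p')=1, C('q')=3, C('r')=5
L[0]='q': occ=0, LF[0]=C('q')+0=3+0=3
L[1]='$': occ=0, LF[1]=C('$')+0=0+0=0
L[2]='q': occ=1, LF[2]=C('q')+1=3+1=4
L[3]='r': occ=0, LF[3]=C('r')+0=5+0=5
L[4]='p': occ=0, LF[4]=C('p')+0=1+0=1
L[5]='r': occ=1, LF[5]=C('r')+1=5+1=6
L[6]='p': occ=1, LF[6]=C('p')+1=1+1=2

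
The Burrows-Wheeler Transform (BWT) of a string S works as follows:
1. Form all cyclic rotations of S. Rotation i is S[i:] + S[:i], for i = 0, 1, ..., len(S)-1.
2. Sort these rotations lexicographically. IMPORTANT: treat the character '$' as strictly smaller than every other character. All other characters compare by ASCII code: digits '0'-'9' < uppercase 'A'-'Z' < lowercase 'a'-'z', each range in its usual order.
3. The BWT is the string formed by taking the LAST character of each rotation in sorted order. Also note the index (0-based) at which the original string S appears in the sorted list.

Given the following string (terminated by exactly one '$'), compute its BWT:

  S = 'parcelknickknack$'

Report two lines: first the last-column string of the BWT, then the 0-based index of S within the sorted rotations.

All 17 rotations (rotation i = S[i:]+S[:i]):
  rot[0] = parcelknickknack$
  rot[1] = arcelknickknack$p
  rot[2] = rcelknickknack$pa
  rot[3] = celknickknack$par
  rot[4] = elknickknack$parc
  rot[5] = lknickknack$parce
  rot[6] = knickknack$parcel
  rot[7] = nickknack$parcelk
  rot[8] = ickknack$parcelkn
  rot[9] = ckknack$parcelkni
  rot[10] = kknack$parcelknic
  rot[11] = knack$parcelknick
  rot[12] = nack$parcelknickk
  rot[13] = ack$parcelknickkn
  rot[14] = ck$parcelknickkna
  rot[15] = k$parcelknickknac
  rot[16] = $parcelknickknack
Sorted (with $ < everything):
  sorted[0] = $parcelknickknack  (last char: 'k')
  sorted[1] = ack$parcelknickkn  (last char: 'n')
  sorted[2] = arcelknickknack$p  (last char: 'p')
  sorted[3] = celknickknack$par  (last char: 'r')
  sorted[4] = ck$parcelknickkna  (last char: 'a')
  sorted[5] = ckknack$parcelkni  (last char: 'i')
  sorted[6] = elknickknack$parc  (last char: 'c')
  sorted[7] = ickknack$parcelkn  (last char: 'n')
  sorted[8] = k$parcelknickknac  (last char: 'c')
  sorted[9] = kknack$parcelknic  (last char: 'c')
  sorted[10] = knack$parcelknick  (last char: 'k')
  sorted[11] = knickknack$parcel  (last char: 'l')
  sorted[12] = lknickknack$parce  (last char: 'e')
  sorted[13] = nack$parcelknickk  (last char: 'k')
  sorted[14] = nickknack$parcelk  (last char: 'k')
  sorted[15] = parcelknickknack$  (last char: '$')
  sorted[16] = rcelknickknack$pa  (last char: 'a')
Last column: knpraicnccklekk$a
Original string S is at sorted index 15

Answer: knpraicnccklekk$a
15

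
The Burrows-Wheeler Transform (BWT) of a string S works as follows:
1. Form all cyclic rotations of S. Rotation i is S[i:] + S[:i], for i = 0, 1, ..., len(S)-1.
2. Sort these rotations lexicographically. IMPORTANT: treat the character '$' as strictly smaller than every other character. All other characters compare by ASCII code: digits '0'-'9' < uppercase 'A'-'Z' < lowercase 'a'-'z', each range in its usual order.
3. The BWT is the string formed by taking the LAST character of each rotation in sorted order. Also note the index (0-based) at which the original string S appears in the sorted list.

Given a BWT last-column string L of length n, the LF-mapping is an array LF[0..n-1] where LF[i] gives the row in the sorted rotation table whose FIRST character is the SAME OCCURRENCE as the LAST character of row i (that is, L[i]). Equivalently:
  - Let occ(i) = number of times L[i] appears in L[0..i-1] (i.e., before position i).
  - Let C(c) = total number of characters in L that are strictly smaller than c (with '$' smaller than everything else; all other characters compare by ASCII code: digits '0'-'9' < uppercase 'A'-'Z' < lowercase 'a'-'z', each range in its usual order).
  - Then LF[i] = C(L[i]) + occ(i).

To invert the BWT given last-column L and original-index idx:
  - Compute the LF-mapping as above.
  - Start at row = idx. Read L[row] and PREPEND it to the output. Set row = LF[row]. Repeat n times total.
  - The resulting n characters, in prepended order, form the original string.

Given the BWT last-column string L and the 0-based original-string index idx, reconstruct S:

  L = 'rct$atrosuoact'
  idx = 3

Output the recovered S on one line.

Answer: cactusrotator$

Derivation:
LF mapping: 7 3 10 0 1 11 8 5 9 13 6 2 4 12
Walk LF starting at row 3, prepending L[row]:
  step 1: row=3, L[3]='$', prepend. Next row=LF[3]=0
  step 2: row=0, L[0]='r', prepend. Next row=LF[0]=7
  step 3: row=7, L[7]='o', prepend. Next row=LF[7]=5
  step 4: row=5, L[5]='t', prepend. Next row=LF[5]=11
  step 5: row=11, L[11]='a', prepend. Next row=LF[11]=2
  step 6: row=2, L[2]='t', prepend. Next row=LF[2]=10
  step 7: row=10, L[10]='o', prepend. Next row=LF[10]=6
  step 8: row=6, L[6]='r', prepend. Next row=LF[6]=8
  step 9: row=8, L[8]='s', prepend. Next row=LF[8]=9
  step 10: row=9, L[9]='u', prepend. Next row=LF[9]=13
  step 11: row=13, L[13]='t', prepend. Next row=LF[13]=12
  step 12: row=12, L[12]='c', prepend. Next row=LF[12]=4
  step 13: row=4, L[4]='a', prepend. Next row=LF[4]=1
  step 14: row=1, L[1]='c', prepend. Next row=LF[1]=3
Reversed output: cactusrotator$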